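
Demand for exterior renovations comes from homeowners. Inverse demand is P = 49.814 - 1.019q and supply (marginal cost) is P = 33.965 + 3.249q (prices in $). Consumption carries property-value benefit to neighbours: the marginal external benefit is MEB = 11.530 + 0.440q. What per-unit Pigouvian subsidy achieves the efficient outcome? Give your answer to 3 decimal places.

subsidy = $14.677 per unit

Social marginal benefit = demand + MEB = 61.344 - 0.579q.
Set SMB = MC: 61.344 - 0.579q = 33.965 + 3.249q → q* = 7.1523.
The Pigouvian subsidy equals MEB at q*: 11.530 + 0.440×7.1523 = 14.6770.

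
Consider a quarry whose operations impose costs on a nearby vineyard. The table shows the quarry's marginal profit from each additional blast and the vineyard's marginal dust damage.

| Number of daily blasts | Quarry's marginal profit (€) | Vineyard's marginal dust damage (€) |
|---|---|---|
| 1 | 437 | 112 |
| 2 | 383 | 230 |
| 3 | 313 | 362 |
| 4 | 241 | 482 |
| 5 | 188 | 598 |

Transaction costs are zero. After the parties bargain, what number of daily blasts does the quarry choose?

Bargaining reaches the level where marginal profit last exceeds marginal dust damage.
That holds through level 2 (383 ≥ 230) but not at 3 (313 < 362).

2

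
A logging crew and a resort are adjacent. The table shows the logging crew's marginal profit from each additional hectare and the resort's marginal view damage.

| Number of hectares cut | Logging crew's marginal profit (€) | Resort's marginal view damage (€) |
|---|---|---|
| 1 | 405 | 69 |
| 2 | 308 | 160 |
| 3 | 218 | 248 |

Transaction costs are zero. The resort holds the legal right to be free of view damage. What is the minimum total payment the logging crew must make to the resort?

€229

Efficient level: marginal profit ≥ marginal view damage through level 2, so k* = 2.
With the resort holding the right, the logging crew must at least compensate total damage at k*: 69 + 160 = 229.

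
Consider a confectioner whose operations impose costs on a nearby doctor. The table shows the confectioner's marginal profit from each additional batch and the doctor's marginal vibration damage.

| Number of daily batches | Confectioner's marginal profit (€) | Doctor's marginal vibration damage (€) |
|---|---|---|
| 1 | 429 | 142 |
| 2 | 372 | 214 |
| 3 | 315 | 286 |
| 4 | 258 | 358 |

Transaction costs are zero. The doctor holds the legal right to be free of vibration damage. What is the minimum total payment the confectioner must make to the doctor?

Efficient level: marginal profit ≥ marginal vibration damage through level 3, so k* = 3.
With the doctor holding the right, the confectioner must at least compensate total damage at k*: 142 + 214 + 286 = 642.

€642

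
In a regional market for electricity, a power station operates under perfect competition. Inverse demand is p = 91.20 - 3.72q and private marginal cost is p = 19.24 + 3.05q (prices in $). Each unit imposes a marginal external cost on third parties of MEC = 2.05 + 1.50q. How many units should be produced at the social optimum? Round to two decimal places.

q* = 8.45

Social marginal cost = private MC + MEC = 21.29 + 4.55q.
Set SMC = demand: 21.29 + 4.55q = 91.20 - 3.72q → q* = 8.4534.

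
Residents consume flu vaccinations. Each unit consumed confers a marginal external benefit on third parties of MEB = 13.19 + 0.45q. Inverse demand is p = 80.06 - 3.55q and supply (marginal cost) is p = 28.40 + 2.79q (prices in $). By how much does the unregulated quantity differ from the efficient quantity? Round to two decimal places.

Market equilibrium (private): 28.40 + 2.79q = 80.06 - 3.55q → q_m = 8.1483.
Social marginal benefit = demand + MEB = 93.25 - 3.10q.
Set SMB = MC: 93.25 - 3.10q = 28.40 + 2.79q → q* = 11.0102.
Gap = |8.1483 − 11.0102| = 2.8619.

2.86 units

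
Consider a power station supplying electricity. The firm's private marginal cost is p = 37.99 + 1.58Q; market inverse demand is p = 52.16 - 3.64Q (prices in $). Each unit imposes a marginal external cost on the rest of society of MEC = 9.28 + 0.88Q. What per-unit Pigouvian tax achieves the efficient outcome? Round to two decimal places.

tax = $9.99 per unit

Social marginal cost = private MC + MEC = 47.27 + 2.46Q.
Set SMC = demand: 47.27 + 2.46Q = 52.16 - 3.64Q → Q* = 0.8016.
The Pigouvian tax equals MEC at Q*: 9.28 + 0.88×0.8016 = 9.9854.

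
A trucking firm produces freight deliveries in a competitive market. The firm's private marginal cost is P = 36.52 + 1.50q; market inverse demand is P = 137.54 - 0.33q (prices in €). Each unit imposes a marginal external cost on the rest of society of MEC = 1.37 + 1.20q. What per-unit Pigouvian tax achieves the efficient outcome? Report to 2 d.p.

Social marginal cost = private MC + MEC = 37.89 + 2.70q.
Set SMC = demand: 37.89 + 2.70q = 137.54 - 0.33q → q* = 32.8878.
The Pigouvian tax equals MEC at q*: 1.37 + 1.20×32.8878 = 40.8354.

tax = €40.84 per unit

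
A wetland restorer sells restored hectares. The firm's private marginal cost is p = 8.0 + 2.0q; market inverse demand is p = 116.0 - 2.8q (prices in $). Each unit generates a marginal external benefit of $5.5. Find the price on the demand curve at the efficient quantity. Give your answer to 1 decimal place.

Social marginal cost = private MC − MEB = 2.5 + 2.0q.
Set SMC = demand: 2.5 + 2.0q = 116.0 - 2.8q → q* = 23.6458.
Consumer price on the demand curve at q*: 116.0 − 2.8×23.6458 = 49.7918.

P = $49.8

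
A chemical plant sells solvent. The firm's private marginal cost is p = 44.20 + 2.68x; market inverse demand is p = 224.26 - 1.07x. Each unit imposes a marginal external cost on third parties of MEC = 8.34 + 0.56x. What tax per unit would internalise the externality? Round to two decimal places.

tax = 30.65 per unit

Social marginal cost = private MC + MEC = 52.54 + 3.24x.
Set SMC = demand: 52.54 + 3.24x = 224.26 - 1.07x → x* = 39.8422.
The Pigouvian tax equals MEC at x*: 8.34 + 0.56×39.8422 = 30.6516.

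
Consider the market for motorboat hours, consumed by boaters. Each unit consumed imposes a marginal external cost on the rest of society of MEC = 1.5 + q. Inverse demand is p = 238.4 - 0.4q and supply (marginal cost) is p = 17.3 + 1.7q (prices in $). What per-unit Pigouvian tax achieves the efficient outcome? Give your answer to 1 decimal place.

Social marginal benefit = demand − MEC = 236.9 - 1.4q.
Set SMB = MC: 236.9 - 1.4q = 17.3 + 1.7q → q* = 70.8387.
The Pigouvian tax equals MEC at q*: 1.5 + 1.0×70.8387 = 72.3387.

tax = $72.3 per unit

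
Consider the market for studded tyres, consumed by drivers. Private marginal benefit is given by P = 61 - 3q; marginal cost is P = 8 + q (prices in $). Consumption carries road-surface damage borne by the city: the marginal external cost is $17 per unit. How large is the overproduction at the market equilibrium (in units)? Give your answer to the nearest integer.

4 units

Market equilibrium (private): 8 + q = 61 - 3q → q_m = 13.2500.
Social marginal benefit = demand − MEC = 44 - 3q.
Set SMB = MC: 44 - 3q = 8 + q → q* = 9.0000.
Gap = |13.2500 − 9.0000| = 4.2500.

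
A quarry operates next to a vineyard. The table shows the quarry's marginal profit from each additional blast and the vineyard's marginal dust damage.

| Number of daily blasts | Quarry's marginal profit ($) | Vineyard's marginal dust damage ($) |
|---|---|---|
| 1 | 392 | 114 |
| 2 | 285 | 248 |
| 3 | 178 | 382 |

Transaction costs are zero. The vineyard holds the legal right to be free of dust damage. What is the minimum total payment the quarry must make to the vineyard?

Efficient level: marginal profit ≥ marginal dust damage through level 2, so k* = 2.
With the vineyard holding the right, the quarry must at least compensate total damage at k*: 114 + 248 = 362.

$362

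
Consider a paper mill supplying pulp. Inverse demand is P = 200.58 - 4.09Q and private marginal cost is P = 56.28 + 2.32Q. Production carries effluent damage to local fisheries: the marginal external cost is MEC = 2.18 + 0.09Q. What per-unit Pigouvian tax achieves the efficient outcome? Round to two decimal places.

tax = 4.15 per unit

Social marginal cost = private MC + MEC = 58.46 + 2.41Q.
Set SMC = demand: 58.46 + 2.41Q = 200.58 - 4.09Q → Q* = 21.8646.
The Pigouvian tax equals MEC at Q*: 2.18 + 0.09×21.8646 = 4.1478.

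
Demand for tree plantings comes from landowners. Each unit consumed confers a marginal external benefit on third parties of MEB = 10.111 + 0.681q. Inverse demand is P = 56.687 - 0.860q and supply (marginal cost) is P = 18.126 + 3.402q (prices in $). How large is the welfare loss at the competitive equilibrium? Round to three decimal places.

Market equilibrium (private): 18.126 + 3.402q = 56.687 - 0.860q → q_m = 9.0476.
Social marginal benefit = demand + MEB = 66.798 - 0.179q.
Set SMB = MC: 66.798 - 0.179q = 18.126 + 3.402q → q* = 13.5917.
Height of the DWL triangle at q_m is SMB(q_m) − MC(q_m) = MEB(q_m) = 16.2724.
DWL = ½ × 4.5441 × 16.2724 = 36.9717.

DWL = $36.972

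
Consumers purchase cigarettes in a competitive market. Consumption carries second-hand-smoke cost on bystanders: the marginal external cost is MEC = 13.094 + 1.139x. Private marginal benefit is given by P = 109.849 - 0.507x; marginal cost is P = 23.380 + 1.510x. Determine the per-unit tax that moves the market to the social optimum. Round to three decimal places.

tax = 39.575 per unit

Social marginal benefit = demand − MEC = 96.755 - 1.646x.
Set SMB = MC: 96.755 - 1.646x = 23.380 + 1.510x → x* = 23.2494.
The Pigouvian tax equals MEC at x*: 13.094 + 1.139×23.2494 = 39.5751.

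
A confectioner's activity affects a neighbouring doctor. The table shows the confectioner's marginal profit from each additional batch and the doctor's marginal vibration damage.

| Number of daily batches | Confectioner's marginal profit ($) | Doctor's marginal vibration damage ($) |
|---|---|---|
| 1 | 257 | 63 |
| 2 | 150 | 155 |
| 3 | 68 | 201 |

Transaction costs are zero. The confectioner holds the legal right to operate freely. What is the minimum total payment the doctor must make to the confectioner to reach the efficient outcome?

Left alone the confectioner would choose level 3 (marginal profit stays positive).
Efficient level: k* = 1 (marginal profit ≥ marginal vibration damage through 1).
The doctor must at least cover the confectioner's forgone profit from cutting 3→1: 150 + 68 = 218.

$218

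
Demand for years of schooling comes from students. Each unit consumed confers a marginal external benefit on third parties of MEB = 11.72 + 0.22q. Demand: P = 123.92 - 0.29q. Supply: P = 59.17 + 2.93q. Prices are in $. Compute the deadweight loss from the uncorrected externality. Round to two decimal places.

DWL = $43.44

Market equilibrium (private): 59.17 + 2.93q = 123.92 - 0.29q → q_m = 20.1087.
Social marginal benefit = demand + MEB = 135.64 - 0.07q.
Set SMB = MC: 135.64 - 0.07q = 59.17 + 2.93q → q* = 25.4900.
The loss is the area between SMB and MC from q* to q_m; with linear curves that's a triangle of height MEB(q_m).
DWL = ½ × 5.3813 × 16.1439 = 43.4376.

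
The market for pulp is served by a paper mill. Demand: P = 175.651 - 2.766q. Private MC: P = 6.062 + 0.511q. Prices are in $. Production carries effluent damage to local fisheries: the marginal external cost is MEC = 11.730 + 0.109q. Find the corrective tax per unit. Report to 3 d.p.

Social marginal cost = private MC + MEC = 17.792 + 0.620q.
Set SMC = demand: 17.792 + 0.620q = 175.651 - 2.766q → q* = 46.6211.
The Pigouvian tax equals MEC at q*: 11.730 + 0.109×46.6211 = 16.8117.

tax = $16.812 per unit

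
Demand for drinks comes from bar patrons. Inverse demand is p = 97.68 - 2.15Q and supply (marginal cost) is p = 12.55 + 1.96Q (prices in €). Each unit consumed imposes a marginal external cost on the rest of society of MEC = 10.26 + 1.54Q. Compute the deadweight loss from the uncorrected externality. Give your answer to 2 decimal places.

DWL = €157.28

Market equilibrium (private): 12.55 + 1.96Q = 97.68 - 2.15Q → Q_m = 20.7129.
Social marginal benefit = demand − MEC = 87.42 - 3.69Q.
Set SMB = MC: 87.42 - 3.69Q = 12.55 + 1.96Q → Q* = 13.2513.
Between Q* and Q_m the wedge MC − SMB runs linearly from 0 to MEC(Q_m), so the loss is a triangle.
DWL = ½ × 7.4616 × 42.1579 = 157.2827.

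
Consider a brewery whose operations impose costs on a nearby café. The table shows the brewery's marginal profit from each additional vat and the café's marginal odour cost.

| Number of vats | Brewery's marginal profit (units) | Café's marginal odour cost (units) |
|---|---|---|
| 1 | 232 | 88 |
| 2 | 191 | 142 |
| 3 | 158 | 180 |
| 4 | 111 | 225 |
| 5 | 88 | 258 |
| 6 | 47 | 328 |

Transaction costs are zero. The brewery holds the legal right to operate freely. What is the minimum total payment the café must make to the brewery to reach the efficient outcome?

Left alone the brewery would choose level 6 (marginal profit stays positive).
Efficient level: k* = 2 (marginal profit ≥ marginal odour cost through 2).
The café must at least cover the brewery's forgone profit from cutting 6→2: 158 + 111 + 88 + 47 = 404.

404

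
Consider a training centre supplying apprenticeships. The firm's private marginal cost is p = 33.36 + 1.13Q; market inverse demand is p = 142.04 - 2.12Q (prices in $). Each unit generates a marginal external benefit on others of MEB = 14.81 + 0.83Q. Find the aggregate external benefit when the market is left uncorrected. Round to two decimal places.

Market equilibrium (private): 33.36 + 1.13Q = 142.04 - 2.12Q → Q_m = 33.4400.
Total external benefit = ∫₀^{Q_m} (14.81 + 0.83Q) dQ = 14.81×33.4400 + ½×0.83×33.4400² = 959.3133.

$959.31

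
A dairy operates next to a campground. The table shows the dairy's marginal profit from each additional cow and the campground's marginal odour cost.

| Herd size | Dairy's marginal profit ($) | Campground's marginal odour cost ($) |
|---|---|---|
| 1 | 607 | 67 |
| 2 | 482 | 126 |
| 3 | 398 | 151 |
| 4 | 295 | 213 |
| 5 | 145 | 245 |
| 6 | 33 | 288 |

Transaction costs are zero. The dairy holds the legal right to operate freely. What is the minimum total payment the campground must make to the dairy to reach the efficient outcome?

Left alone the dairy would choose level 6 (marginal profit stays positive).
Efficient level: k* = 4 (marginal profit ≥ marginal odour cost through 4).
The campground must at least cover the dairy's forgone profit from cutting 6→4: 145 + 33 = 178.

$178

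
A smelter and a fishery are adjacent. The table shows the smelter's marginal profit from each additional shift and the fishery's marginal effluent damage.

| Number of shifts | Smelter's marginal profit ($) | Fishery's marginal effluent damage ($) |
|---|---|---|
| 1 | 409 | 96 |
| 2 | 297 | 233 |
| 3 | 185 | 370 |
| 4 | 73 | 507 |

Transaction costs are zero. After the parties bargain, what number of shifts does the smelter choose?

Bargaining reaches the level where marginal profit last exceeds marginal effluent damage.
That holds through level 2 (297 ≥ 233) but not at 3 (185 < 370).

2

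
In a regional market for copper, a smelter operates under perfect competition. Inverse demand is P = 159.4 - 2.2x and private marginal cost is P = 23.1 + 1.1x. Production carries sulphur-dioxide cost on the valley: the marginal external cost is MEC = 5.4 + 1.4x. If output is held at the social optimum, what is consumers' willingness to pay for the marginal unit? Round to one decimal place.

P = 98.1

Social marginal cost = private MC + MEC = 28.5 + 2.5x.
Set SMC = demand: 28.5 + 2.5x = 159.4 - 2.2x → x* = 27.8511.
Consumer price on the demand curve at x*: 159.4 − 2.2×27.8511 = 98.1276.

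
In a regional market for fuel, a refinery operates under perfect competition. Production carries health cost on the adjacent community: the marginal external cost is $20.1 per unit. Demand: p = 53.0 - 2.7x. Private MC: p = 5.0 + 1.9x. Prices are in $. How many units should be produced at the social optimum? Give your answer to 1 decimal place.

Social marginal cost = private MC + MEC = 25.1 + 1.9x.
Set SMC = demand: 25.1 + 1.9x = 53.0 - 2.7x → x* = 6.0652.

x* = 6.1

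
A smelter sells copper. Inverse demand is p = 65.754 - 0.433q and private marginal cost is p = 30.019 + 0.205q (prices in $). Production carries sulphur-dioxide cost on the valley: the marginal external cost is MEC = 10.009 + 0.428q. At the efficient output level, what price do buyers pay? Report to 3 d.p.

P = $55.304

Social marginal cost = private MC + MEC = 40.028 + 0.633q.
Set SMC = demand: 40.028 + 0.633q = 65.754 - 0.433q → q* = 24.1332.
Consumer price on the demand curve at q*: 65.754 − 0.433×24.1332 = 55.3043.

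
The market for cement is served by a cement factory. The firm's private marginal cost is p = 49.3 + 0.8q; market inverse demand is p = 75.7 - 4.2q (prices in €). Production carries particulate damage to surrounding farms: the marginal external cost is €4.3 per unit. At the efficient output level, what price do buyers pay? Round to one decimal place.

P = €57.1

Social marginal cost = private MC + MEC = 53.6 + 0.8q.
Set SMC = demand: 53.6 + 0.8q = 75.7 - 4.2q → q* = 4.4200.
Consumer price on the demand curve at q*: 75.7 − 4.2×4.4200 = 57.1360.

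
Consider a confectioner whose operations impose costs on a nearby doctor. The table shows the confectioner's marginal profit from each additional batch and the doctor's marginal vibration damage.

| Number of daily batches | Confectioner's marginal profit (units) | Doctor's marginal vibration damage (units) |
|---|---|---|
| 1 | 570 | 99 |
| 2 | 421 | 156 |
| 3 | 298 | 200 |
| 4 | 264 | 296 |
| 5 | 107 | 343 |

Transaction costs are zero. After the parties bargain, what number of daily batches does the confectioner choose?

Bargaining reaches the level where marginal profit last exceeds marginal vibration damage.
That holds through level 3 (298 ≥ 200) but not at 4 (264 < 296).

3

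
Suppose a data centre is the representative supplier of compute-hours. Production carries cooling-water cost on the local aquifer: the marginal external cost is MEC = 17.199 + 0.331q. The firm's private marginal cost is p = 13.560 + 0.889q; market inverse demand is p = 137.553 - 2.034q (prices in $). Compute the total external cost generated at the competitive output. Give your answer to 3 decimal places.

Market equilibrium (private): 13.560 + 0.889q = 137.553 - 2.034q → q_m = 42.4198.
Total external cost = ∫₀^{q_m} (17.199 + 0.331q) dq = 17.199×42.4198 + ½×0.331×42.4198² = 1027.3854.

$1027.385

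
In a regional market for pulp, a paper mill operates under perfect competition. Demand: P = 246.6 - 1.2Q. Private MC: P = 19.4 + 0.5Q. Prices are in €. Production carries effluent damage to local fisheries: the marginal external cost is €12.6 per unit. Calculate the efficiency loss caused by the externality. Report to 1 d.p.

DWL = €46.7

Market equilibrium (private): 19.4 + 0.5Q = 246.6 - 1.2Q → Q_m = 133.6471.
Social marginal cost = private MC + MEC = 32.0 + 0.5Q.
Set SMC = demand: 32.0 + 0.5Q = 246.6 - 1.2Q → Q* = 126.2353.
Height of the DWL triangle at Q_m is SMC(Q_m) − demand(Q_m) = MEC(Q_m) = 12.6000.
DWL = ½ × 7.4118 × 12.6000 = 46.6943.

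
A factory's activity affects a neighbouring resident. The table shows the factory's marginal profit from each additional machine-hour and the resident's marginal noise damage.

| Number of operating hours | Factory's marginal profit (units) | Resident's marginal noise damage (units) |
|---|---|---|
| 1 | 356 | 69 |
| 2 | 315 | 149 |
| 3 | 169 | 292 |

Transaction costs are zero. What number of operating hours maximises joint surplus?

2

Bargaining reaches the level where marginal profit last exceeds marginal noise damage.
That holds through level 2 (315 ≥ 149) but not at 3 (169 < 292).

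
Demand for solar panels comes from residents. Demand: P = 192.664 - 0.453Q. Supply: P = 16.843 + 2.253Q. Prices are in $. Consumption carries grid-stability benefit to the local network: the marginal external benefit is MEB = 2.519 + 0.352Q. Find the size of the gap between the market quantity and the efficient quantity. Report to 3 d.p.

10.786 units

Market equilibrium (private): 16.843 + 2.253Q = 192.664 - 0.453Q → Q_m = 64.9745.
Social marginal benefit = demand + MEB = 195.183 - 0.101Q.
Set SMB = MC: 195.183 - 0.101Q = 16.843 + 2.253Q → Q* = 75.7604.
Gap = |64.9745 − 75.7604| = 10.7859.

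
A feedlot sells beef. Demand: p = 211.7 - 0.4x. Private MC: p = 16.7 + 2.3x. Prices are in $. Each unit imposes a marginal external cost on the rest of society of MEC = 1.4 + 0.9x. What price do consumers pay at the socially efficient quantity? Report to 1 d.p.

Social marginal cost = private MC + MEC = 18.1 + 3.2x.
Set SMC = demand: 18.1 + 3.2x = 211.7 - 0.4x → x* = 53.7778.
Consumer price on the demand curve at x*: 211.7 − 0.4×53.7778 = 190.1889.

P = $190.2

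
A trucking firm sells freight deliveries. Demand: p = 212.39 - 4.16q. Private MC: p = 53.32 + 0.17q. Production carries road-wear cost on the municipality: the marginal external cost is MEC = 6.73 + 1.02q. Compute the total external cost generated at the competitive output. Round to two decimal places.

Market equilibrium (private): 53.32 + 0.17q = 212.39 - 4.16q → q_m = 36.7367.
Total external cost = ∫₀^{q_m} (6.73 + 1.02q) dq = 6.73×36.7367 + ½×1.02×36.7367² = 935.5264.

935.53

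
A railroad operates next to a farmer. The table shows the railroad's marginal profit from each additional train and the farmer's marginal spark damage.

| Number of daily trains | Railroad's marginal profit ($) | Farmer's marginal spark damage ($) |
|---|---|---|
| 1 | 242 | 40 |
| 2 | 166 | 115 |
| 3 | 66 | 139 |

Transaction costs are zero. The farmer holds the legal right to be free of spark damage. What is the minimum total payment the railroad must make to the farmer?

Efficient level: marginal profit ≥ marginal spark damage through level 2, so k* = 2.
With the farmer holding the right, the railroad must at least compensate total damage at k*: 40 + 115 = 155.

$155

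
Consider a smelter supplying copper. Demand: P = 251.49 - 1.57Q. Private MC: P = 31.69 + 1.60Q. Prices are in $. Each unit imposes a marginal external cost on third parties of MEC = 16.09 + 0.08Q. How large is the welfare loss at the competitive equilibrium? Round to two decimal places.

Market equilibrium (private): 31.69 + 1.60Q = 251.49 - 1.57Q → Q_m = 69.3375.
Social marginal cost = private MC + MEC = 47.78 + 1.68Q.
Set SMC = demand: 47.78 + 1.68Q = 251.49 - 1.57Q → Q* = 62.6800.
The loss is the area between SMC and demand from Q* to Q_m; with linear curves that's a triangle of height MEC(Q_m).
DWL = ½ × 6.6575 × 21.6370 = 72.0242.

DWL = $72.02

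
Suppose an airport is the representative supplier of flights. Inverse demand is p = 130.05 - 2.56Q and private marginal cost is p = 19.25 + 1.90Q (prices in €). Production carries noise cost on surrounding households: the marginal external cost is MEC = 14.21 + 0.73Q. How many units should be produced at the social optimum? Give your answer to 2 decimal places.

Q* = 18.61

Social marginal cost = private MC + MEC = 33.46 + 2.63Q.
Set SMC = demand: 33.46 + 2.63Q = 130.05 - 2.56Q → Q* = 18.6108.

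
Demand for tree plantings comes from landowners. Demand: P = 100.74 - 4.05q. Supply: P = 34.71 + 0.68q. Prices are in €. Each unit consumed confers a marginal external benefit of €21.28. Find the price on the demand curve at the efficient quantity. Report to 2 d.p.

Social marginal benefit = demand + MEB = 122.02 - 4.05q.
Set SMB = MC: 122.02 - 4.05q = 34.71 + 0.68q → q* = 18.4588.
Consumer price on the demand curve at q*: 100.74 − 4.05×18.4588 = 25.9819.

P = €25.98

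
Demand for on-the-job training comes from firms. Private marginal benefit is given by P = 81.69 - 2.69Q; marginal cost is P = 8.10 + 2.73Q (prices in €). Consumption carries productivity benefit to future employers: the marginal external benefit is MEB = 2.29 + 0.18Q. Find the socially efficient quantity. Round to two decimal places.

Q* = 14.48

Social marginal benefit = demand + MEB = 83.98 - 2.51Q.
Set SMB = MC: 83.98 - 2.51Q = 8.10 + 2.73Q → Q* = 14.4809.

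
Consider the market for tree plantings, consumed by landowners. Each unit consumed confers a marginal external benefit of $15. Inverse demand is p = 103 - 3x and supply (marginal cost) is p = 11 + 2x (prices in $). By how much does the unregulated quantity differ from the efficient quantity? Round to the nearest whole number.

3 units

Market equilibrium (private): 11 + 2x = 103 - 3x → x_m = 18.4000.
Social marginal benefit = demand + MEB = 118 - 3x.
Set SMB = MC: 118 - 3x = 11 + 2x → x* = 21.4000.
Gap = |18.4000 − 21.4000| = 3.0000.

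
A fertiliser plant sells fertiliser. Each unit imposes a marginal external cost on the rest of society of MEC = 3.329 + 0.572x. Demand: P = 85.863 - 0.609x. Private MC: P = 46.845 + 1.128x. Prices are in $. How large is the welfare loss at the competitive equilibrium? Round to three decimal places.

Market equilibrium (private): 46.845 + 1.128x = 85.863 - 0.609x → x_m = 22.4629.
Social marginal cost = private MC + MEC = 50.174 + 1.700x.
Set SMC = demand: 50.174 + 1.700x = 85.863 - 0.609x → x* = 15.4565.
Height of the DWL triangle at x_m is SMC(x_m) − demand(x_m) = MEC(x_m) = 16.1778.
DWL = ½ × 7.0064 × 16.1778 = 56.6741.

DWL = $56.674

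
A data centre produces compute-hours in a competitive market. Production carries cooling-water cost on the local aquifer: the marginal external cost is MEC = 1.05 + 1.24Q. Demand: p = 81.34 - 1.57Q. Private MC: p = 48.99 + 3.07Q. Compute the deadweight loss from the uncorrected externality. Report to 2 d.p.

Market equilibrium (private): 48.99 + 3.07Q = 81.34 - 1.57Q → Q_m = 6.9720.
Social marginal cost = private MC + MEC = 50.04 + 4.31Q.
Set SMC = demand: 50.04 + 4.31Q = 81.34 - 1.57Q → Q* = 5.3231.
The loss is the area between SMC and demand from Q* to Q_m; with linear curves that's a triangle of height MEC(Q_m).
DWL = ½ × 1.6489 × 9.6953 = 7.9933.

DWL = 7.99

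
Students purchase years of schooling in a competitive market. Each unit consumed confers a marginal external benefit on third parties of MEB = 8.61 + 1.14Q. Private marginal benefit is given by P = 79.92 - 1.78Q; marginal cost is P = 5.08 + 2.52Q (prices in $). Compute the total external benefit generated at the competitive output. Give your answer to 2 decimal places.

Market equilibrium (private): 5.08 + 2.52Q = 79.92 - 1.78Q → Q_m = 17.4047.
Total external benefit = ∫₀^{Q_m} (8.61 + 1.14Q) dQ = 8.61×17.4047 + ½×1.14×17.4047² = 322.5209.

$322.52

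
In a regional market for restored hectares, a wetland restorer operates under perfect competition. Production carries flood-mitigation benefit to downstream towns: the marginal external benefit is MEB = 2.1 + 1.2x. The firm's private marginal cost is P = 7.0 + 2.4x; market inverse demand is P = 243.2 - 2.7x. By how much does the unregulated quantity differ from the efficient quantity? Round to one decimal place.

14.8 units

Market equilibrium (private): 7.0 + 2.4x = 243.2 - 2.7x → x_m = 46.3137.
Social marginal cost = private MC − MEB = 4.9 + 1.2x.
Set SMC = demand: 4.9 + 1.2x = 243.2 - 2.7x → x* = 61.1026.
Gap = |46.3137 − 61.1026| = 14.7889.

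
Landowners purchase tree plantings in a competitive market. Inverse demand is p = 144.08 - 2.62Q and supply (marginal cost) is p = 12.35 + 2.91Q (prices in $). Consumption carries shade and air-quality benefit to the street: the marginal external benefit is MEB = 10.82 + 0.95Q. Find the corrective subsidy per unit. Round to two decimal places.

Social marginal benefit = demand + MEB = 154.90 - 1.67Q.
Set SMB = MC: 154.90 - 1.67Q = 12.35 + 2.91Q → Q* = 31.1245.
The Pigouvian subsidy equals MEB at Q*: 10.82 + 0.95×31.1245 = 40.3883.

subsidy = $40.39 per unit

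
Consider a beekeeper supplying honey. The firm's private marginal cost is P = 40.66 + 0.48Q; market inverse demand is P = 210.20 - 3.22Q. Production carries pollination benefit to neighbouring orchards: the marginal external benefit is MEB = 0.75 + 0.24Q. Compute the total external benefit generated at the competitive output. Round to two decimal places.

286.32

Market equilibrium (private): 40.66 + 0.48Q = 210.20 - 3.22Q → Q_m = 45.8216.
Total external benefit = ∫₀^{Q_m} (0.75 + 0.24Q) dQ = 0.75×45.8216 + ½×0.24×45.8216² = 286.3205.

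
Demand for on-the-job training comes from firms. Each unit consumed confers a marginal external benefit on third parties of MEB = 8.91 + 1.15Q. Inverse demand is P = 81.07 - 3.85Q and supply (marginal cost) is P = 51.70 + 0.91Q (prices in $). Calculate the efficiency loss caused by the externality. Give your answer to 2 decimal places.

DWL = $35.48

Market equilibrium (private): 51.70 + 0.91Q = 81.07 - 3.85Q → Q_m = 6.1702.
Social marginal benefit = demand + MEB = 89.98 - 2.70Q.
Set SMB = MC: 89.98 - 2.70Q = 51.70 + 0.91Q → Q* = 10.6039.
The loss is the area between SMB and MC from Q* to Q_m; with linear curves that's a triangle of height MEB(Q_m).
DWL = ½ × 4.4337 × 16.0057 = 35.4822.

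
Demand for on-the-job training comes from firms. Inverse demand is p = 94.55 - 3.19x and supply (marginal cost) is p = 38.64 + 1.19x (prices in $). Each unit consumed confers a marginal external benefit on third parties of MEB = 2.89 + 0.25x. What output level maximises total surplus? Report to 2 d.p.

x* = 14.24

Social marginal benefit = demand + MEB = 97.44 - 2.94x.
Set SMB = MC: 97.44 - 2.94x = 38.64 + 1.19x → x* = 14.2373.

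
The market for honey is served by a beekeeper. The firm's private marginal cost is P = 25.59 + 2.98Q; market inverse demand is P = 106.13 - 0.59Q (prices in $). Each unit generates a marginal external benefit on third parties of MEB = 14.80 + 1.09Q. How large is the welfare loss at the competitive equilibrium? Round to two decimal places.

DWL = $312.83

Market equilibrium (private): 25.59 + 2.98Q = 106.13 - 0.59Q → Q_m = 22.5602.
Social marginal cost = private MC − MEB = 10.79 + 1.89Q.
Set SMC = demand: 10.79 + 1.89Q = 106.13 - 0.59Q → Q* = 38.4435.
The welfare-loss triangle has base |Q_m − Q*| and height MEB(Q_m) (the vertical gap between SMC and demand is zero at Q* and MEB at Q_m).
DWL = ½ × 15.8833 × 39.3906 = 312.8264.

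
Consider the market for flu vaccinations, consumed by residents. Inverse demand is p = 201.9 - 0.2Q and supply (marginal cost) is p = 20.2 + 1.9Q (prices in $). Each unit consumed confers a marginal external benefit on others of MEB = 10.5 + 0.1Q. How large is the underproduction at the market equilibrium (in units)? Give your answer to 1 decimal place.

9.6 units

Market equilibrium (private): 20.2 + 1.9Q = 201.9 - 0.2Q → Q_m = 86.5238.
Social marginal benefit = demand + MEB = 212.4 - 0.1Q.
Set SMB = MC: 212.4 - 0.1Q = 20.2 + 1.9Q → Q* = 96.1000.
Gap = |86.5238 − 96.1000| = 9.5762.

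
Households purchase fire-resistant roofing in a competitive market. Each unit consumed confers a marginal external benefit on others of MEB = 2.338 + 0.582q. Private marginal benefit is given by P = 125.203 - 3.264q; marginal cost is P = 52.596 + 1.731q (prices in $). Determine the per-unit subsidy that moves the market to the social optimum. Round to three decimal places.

Social marginal benefit = demand + MEB = 127.541 - 2.682q.
Set SMB = MC: 127.541 - 2.682q = 52.596 + 1.731q → q* = 16.9828.
The Pigouvian subsidy equals MEB at q*: 2.338 + 0.582×16.9828 = 12.2220.

subsidy = $12.222 per unit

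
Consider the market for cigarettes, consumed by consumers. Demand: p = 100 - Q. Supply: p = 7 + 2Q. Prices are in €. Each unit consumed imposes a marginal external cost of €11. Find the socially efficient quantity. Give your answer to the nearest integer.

Social marginal benefit = demand − MEC = 89 - Q.
Set SMB = MC: 89 - Q = 7 + 2Q → Q* = 27.3333.

Q* = 27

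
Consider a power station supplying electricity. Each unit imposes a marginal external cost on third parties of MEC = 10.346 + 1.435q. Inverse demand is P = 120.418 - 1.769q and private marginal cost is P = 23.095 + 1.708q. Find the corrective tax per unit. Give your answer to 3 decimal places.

tax = 35.756 per unit

Social marginal cost = private MC + MEC = 33.441 + 3.143q.
Set SMC = demand: 33.441 + 3.143q = 120.418 - 1.769q → q* = 17.7070.
The Pigouvian tax equals MEC at q*: 10.346 + 1.435×17.7070 = 35.7555.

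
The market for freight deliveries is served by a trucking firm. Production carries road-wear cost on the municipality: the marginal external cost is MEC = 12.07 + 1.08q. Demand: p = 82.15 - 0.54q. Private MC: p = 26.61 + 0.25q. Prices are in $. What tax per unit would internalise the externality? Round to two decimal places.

Social marginal cost = private MC + MEC = 38.68 + 1.33q.
Set SMC = demand: 38.68 + 1.33q = 82.15 - 0.54q → q* = 23.2460.
The Pigouvian tax equals MEC at q*: 12.07 + 1.08×23.2460 = 37.1757.

tax = $37.18 per unit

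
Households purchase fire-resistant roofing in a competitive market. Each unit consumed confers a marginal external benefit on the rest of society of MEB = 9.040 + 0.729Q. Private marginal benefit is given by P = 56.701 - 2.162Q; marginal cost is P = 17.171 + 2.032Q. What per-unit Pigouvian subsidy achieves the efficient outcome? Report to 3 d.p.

subsidy = 19.259 per unit

Social marginal benefit = demand + MEB = 65.741 - 1.433Q.
Set SMB = MC: 65.741 - 1.433Q = 17.171 + 2.032Q → Q* = 14.0173.
The Pigouvian subsidy equals MEB at Q*: 9.040 + 0.729×14.0173 = 19.2586.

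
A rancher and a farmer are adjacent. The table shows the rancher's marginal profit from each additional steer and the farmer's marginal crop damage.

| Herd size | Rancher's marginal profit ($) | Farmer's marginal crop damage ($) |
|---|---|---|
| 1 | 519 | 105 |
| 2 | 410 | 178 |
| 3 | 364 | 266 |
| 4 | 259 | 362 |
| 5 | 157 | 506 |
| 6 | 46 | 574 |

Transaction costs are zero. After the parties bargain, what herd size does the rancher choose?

Bargaining reaches the level where marginal profit last exceeds marginal crop damage.
That holds through level 3 (364 ≥ 266) but not at 4 (259 < 362).

3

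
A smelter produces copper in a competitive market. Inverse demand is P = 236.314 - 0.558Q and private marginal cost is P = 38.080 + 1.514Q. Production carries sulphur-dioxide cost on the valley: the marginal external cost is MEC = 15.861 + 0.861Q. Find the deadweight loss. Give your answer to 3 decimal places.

Market equilibrium (private): 38.080 + 1.514Q = 236.314 - 0.558Q → Q_m = 95.6728.
Social marginal cost = private MC + MEC = 53.941 + 2.375Q.
Set SMC = demand: 53.941 + 2.375Q = 236.314 - 0.558Q → Q* = 62.1797.
Between Q* and Q_m the wedge SMC − demand runs linearly from 0 to MEC(Q_m), so the loss is a triangle.
DWL = ½ × 33.4931 × 98.2353 = 1645.1024.

DWL = 1645.102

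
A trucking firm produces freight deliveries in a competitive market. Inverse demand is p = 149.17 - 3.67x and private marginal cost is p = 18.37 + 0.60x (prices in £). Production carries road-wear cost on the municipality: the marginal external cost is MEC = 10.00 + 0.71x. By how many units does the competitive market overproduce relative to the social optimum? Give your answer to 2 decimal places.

6.38 units

Market equilibrium (private): 18.37 + 0.60x = 149.17 - 3.67x → x_m = 30.6323.
Social marginal cost = private MC + MEC = 28.37 + 1.31x.
Set SMC = demand: 28.37 + 1.31x = 149.17 - 3.67x → x* = 24.2570.
Gap = |30.6323 − 24.2570| = 6.3753.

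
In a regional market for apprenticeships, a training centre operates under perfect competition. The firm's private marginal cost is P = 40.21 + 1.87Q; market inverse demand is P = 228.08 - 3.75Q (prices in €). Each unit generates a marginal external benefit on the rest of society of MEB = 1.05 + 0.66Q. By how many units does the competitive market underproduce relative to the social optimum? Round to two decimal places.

4.66 units

Market equilibrium (private): 40.21 + 1.87Q = 228.08 - 3.75Q → Q_m = 33.4288.
Social marginal cost = private MC − MEB = 39.16 + 1.21Q.
Set SMC = demand: 39.16 + 1.21Q = 228.08 - 3.75Q → Q* = 38.0887.
Gap = |33.4288 − 38.0887| = 4.6599.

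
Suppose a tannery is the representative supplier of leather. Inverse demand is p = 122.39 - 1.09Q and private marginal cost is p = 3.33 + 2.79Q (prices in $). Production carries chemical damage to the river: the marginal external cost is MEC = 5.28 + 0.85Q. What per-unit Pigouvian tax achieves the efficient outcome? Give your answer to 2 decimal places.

Social marginal cost = private MC + MEC = 8.61 + 3.64Q.
Set SMC = demand: 8.61 + 3.64Q = 122.39 - 1.09Q → Q* = 24.0550.
The Pigouvian tax equals MEC at Q*: 5.28 + 0.85×24.0550 = 25.7268.

tax = $25.73 per unit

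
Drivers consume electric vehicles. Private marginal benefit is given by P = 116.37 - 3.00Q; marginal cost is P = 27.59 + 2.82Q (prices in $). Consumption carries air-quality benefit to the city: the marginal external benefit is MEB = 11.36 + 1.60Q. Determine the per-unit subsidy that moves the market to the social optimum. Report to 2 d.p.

Social marginal benefit = demand + MEB = 127.73 - 1.40Q.
Set SMB = MC: 127.73 - 1.40Q = 27.59 + 2.82Q → Q* = 23.7299.
The Pigouvian subsidy equals MEB at Q*: 11.36 + 1.60×23.7299 = 49.3278.

subsidy = $49.33 per unit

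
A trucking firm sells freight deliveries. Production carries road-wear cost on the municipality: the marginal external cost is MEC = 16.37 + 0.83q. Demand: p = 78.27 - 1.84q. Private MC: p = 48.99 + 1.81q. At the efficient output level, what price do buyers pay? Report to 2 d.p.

P = 72.97

Social marginal cost = private MC + MEC = 65.36 + 2.64q.
Set SMC = demand: 65.36 + 2.64q = 78.27 - 1.84q → q* = 2.8817.
Consumer price on the demand curve at q*: 78.27 − 1.84×2.8817 = 72.9677.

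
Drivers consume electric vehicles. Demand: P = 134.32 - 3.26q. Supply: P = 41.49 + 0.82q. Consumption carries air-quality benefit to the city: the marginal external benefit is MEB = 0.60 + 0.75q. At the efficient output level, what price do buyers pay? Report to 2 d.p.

Social marginal benefit = demand + MEB = 134.92 - 2.51q.
Set SMB = MC: 134.92 - 2.51q = 41.49 + 0.82q → q* = 28.0571.
Consumer price on the demand curve at q*: 134.32 − 3.26×28.0571 = 42.8539.

P = 42.85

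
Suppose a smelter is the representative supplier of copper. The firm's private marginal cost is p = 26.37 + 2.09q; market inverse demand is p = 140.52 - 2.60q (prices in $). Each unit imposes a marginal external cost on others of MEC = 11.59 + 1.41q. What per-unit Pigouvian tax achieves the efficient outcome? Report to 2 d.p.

Social marginal cost = private MC + MEC = 37.96 + 3.50q.
Set SMC = demand: 37.96 + 3.50q = 140.52 - 2.60q → q* = 16.8131.
The Pigouvian tax equals MEC at q*: 11.59 + 1.41×16.8131 = 35.2965.

tax = $35.30 per unit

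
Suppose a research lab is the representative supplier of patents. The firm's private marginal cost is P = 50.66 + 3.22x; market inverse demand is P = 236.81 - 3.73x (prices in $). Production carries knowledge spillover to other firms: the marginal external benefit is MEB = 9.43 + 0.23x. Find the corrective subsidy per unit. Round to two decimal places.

Social marginal cost = private MC − MEB = 41.23 + 2.99x.
Set SMC = demand: 41.23 + 2.99x = 236.81 - 3.73x → x* = 29.1042.
The Pigouvian subsidy equals MEB at x*: 9.43 + 0.23×29.1042 = 16.1240.

subsidy = $16.12 per unit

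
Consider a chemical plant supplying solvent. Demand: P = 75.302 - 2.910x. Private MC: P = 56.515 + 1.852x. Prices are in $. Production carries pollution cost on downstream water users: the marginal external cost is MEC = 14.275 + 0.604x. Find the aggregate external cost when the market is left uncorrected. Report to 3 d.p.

$61.018

Market equilibrium (private): 56.515 + 1.852x = 75.302 - 2.910x → x_m = 3.9452.
Total external cost = ∫₀^{x_m} (14.275 + 0.604x) dx = 14.275×3.9452 + ½×0.604×3.9452² = 61.0182.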